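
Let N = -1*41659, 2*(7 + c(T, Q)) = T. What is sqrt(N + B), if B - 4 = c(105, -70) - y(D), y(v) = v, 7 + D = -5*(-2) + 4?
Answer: I*sqrt(166466)/2 ≈ 204.0*I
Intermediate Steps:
c(T, Q) = -7 + T/2
D = 7 (D = -7 + (-5*(-2) + 4) = -7 + (10 + 4) = -7 + 14 = 7)
B = 85/2 (B = 4 + ((-7 + (1/2)*105) - 1*7) = 4 + ((-7 + 105/2) - 7) = 4 + (91/2 - 7) = 4 + 77/2 = 85/2 ≈ 42.500)
N = -41659
sqrt(N + B) = sqrt(-41659 + 85/2) = sqrt(-83233/2) = I*sqrt(166466)/2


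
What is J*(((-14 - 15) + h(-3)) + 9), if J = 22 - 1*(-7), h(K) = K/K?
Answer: -551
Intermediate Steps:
h(K) = 1
J = 29 (J = 22 + 7 = 29)
J*(((-14 - 15) + h(-3)) + 9) = 29*(((-14 - 15) + 1) + 9) = 29*((-29 + 1) + 9) = 29*(-28 + 9) = 29*(-19) = -551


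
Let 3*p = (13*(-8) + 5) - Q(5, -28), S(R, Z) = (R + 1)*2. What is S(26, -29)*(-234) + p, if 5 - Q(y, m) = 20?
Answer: -12664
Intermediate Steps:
Q(y, m) = -15 (Q(y, m) = 5 - 1*20 = 5 - 20 = -15)
S(R, Z) = 2 + 2*R (S(R, Z) = (1 + R)*2 = 2 + 2*R)
p = -28 (p = ((13*(-8) + 5) - 1*(-15))/3 = ((-104 + 5) + 15)/3 = (-99 + 15)/3 = (1/3)*(-84) = -28)
S(26, -29)*(-234) + p = (2 + 2*26)*(-234) - 28 = (2 + 52)*(-234) - 28 = 54*(-234) - 28 = -12636 - 28 = -12664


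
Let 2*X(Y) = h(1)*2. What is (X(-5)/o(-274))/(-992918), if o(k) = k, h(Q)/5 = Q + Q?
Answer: 5/136029766 ≈ 3.6757e-8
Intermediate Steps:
h(Q) = 10*Q (h(Q) = 5*(Q + Q) = 5*(2*Q) = 10*Q)
X(Y) = 10 (X(Y) = ((10*1)*2)/2 = (10*2)/2 = (½)*20 = 10)
(X(-5)/o(-274))/(-992918) = (10/(-274))/(-992918) = -1/274*10*(-1/992918) = -5/137*(-1/992918) = 5/136029766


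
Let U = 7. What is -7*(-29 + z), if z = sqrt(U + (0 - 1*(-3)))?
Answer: 203 - 7*sqrt(10) ≈ 180.86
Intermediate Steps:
z = sqrt(10) (z = sqrt(7 + (0 - 1*(-3))) = sqrt(7 + (0 + 3)) = sqrt(7 + 3) = sqrt(10) ≈ 3.1623)
-7*(-29 + z) = -7*(-29 + sqrt(10)) = 203 - 7*sqrt(10)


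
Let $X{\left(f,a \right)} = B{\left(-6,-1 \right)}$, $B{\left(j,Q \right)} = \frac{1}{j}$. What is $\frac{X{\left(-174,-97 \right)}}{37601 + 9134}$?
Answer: $- \frac{1}{280410} \approx -3.5662 \cdot 10^{-6}$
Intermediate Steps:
$X{\left(f,a \right)} = - \frac{1}{6}$ ($X{\left(f,a \right)} = \frac{1}{-6} = - \frac{1}{6}$)
$\frac{X{\left(-174,-97 \right)}}{37601 + 9134} = - \frac{1}{6 \left(37601 + 9134\right)} = - \frac{1}{6 \cdot 46735} = \left(- \frac{1}{6}\right) \frac{1}{46735} = - \frac{1}{280410}$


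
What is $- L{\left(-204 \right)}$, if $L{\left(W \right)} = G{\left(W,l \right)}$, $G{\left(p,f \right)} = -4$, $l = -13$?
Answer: $4$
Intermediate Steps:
$L{\left(W \right)} = -4$
$- L{\left(-204 \right)} = \left(-1\right) \left(-4\right) = 4$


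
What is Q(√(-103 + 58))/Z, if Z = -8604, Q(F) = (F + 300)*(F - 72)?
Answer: 2405/956 - 19*I*√5/239 ≈ 2.5157 - 0.17776*I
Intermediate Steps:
Q(F) = (-72 + F)*(300 + F) (Q(F) = (300 + F)*(-72 + F) = (-72 + F)*(300 + F))
Q(√(-103 + 58))/Z = (-21600 + (√(-103 + 58))² + 228*√(-103 + 58))/(-8604) = (-21600 + (√(-45))² + 228*√(-45))*(-1/8604) = (-21600 + (3*I*√5)² + 228*(3*I*√5))*(-1/8604) = (-21600 - 45 + 684*I*√5)*(-1/8604) = (-21645 + 684*I*√5)*(-1/8604) = 2405/956 - 19*I*√5/239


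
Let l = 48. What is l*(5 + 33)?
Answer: 1824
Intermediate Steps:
l*(5 + 33) = 48*(5 + 33) = 48*38 = 1824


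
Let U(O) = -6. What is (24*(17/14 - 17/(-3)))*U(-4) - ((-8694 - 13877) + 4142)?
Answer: 122067/7 ≈ 17438.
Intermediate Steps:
(24*(17/14 - 17/(-3)))*U(-4) - ((-8694 - 13877) + 4142) = (24*(17/14 - 17/(-3)))*(-6) - ((-8694 - 13877) + 4142) = (24*(17*(1/14) - 17*(-⅓)))*(-6) - (-22571 + 4142) = (24*(17/14 + 17/3))*(-6) - 1*(-18429) = (24*(289/42))*(-6) + 18429 = (1156/7)*(-6) + 18429 = -6936/7 + 18429 = 122067/7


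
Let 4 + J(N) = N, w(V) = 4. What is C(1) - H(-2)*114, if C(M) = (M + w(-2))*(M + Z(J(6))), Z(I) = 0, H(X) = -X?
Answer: -223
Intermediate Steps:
J(N) = -4 + N
C(M) = M*(4 + M) (C(M) = (M + 4)*(M + 0) = (4 + M)*M = M*(4 + M))
C(1) - H(-2)*114 = 1*(4 + 1) - (-1)*(-2)*114 = 1*5 - 1*2*114 = 5 - 2*114 = 5 - 228 = -223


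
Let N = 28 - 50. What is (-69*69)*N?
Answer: 104742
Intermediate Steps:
N = -22
(-69*69)*N = -69*69*(-22) = -4761*(-22) = 104742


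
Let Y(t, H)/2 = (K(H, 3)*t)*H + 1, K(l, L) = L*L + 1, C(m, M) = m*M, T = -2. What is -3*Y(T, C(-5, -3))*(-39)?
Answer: -69966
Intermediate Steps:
C(m, M) = M*m
K(l, L) = 1 + L² (K(l, L) = L² + 1 = 1 + L²)
Y(t, H) = 2 + 20*H*t (Y(t, H) = 2*(((1 + 3²)*t)*H + 1) = 2*(((1 + 9)*t)*H + 1) = 2*((10*t)*H + 1) = 2*(10*H*t + 1) = 2*(1 + 10*H*t) = 2 + 20*H*t)
-3*Y(T, C(-5, -3))*(-39) = -3*(2 + 20*(-3*(-5))*(-2))*(-39) = -3*(2 + 20*15*(-2))*(-39) = -3*(2 - 600)*(-39) = -3*(-598)*(-39) = 1794*(-39) = -69966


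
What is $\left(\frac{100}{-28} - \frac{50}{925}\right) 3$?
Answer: $- \frac{2817}{259} \approx -10.876$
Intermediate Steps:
$\left(\frac{100}{-28} - \frac{50}{925}\right) 3 = \left(100 \left(- \frac{1}{28}\right) - \frac{2}{37}\right) 3 = \left(- \frac{25}{7} - \frac{2}{37}\right) 3 = \left(- \frac{939}{259}\right) 3 = - \frac{2817}{259}$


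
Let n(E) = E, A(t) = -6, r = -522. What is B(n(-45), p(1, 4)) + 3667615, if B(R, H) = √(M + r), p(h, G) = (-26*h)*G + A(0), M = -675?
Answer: 3667615 + 3*I*√133 ≈ 3.6676e+6 + 34.598*I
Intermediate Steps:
p(h, G) = -6 - 26*G*h (p(h, G) = (-26*h)*G - 6 = -26*G*h - 6 = -6 - 26*G*h)
B(R, H) = 3*I*√133 (B(R, H) = √(-675 - 522) = √(-1197) = 3*I*√133)
B(n(-45), p(1, 4)) + 3667615 = 3*I*√133 + 3667615 = 3667615 + 3*I*√133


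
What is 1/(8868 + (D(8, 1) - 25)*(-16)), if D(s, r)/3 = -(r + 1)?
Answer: 1/9364 ≈ 0.00010679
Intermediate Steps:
D(s, r) = -3 - 3*r (D(s, r) = 3*(-(r + 1)) = 3*(-(1 + r)) = 3*(-1 - r) = -3 - 3*r)
1/(8868 + (D(8, 1) - 25)*(-16)) = 1/(8868 + ((-3 - 3*1) - 25)*(-16)) = 1/(8868 + ((-3 - 3) - 25)*(-16)) = 1/(8868 + (-6 - 25)*(-16)) = 1/(8868 - 31*(-16)) = 1/(8868 + 496) = 1/9364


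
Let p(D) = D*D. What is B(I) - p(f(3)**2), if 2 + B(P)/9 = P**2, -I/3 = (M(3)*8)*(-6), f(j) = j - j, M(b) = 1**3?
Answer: 186606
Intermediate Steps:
M(b) = 1
f(j) = 0
I = 144 (I = -3*1*8*(-6) = -24*(-6) = -3*(-48) = 144)
p(D) = D**2
B(P) = -18 + 9*P**2
B(I) - p(f(3)**2) = (-18 + 9*144**2) - (0**2)**2 = (-18 + 9*20736) - 1*0**2 = (-18 + 186624) - 1*0 = 186606 + 0 = 186606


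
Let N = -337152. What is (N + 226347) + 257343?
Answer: 146538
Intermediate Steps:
(N + 226347) + 257343 = (-337152 + 226347) + 257343 = -110805 + 257343 = 146538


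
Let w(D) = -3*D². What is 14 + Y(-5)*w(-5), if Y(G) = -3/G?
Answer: -31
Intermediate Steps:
14 + Y(-5)*w(-5) = 14 + (-3/(-5))*(-3*(-5)²) = 14 + (-3*(-⅕))*(-3*25) = 14 + (⅗)*(-75) = 14 - 45 = -31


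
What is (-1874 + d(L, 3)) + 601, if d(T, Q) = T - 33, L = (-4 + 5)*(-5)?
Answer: -1311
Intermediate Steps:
L = -5 (L = 1*(-5) = -5)
d(T, Q) = -33 + T
(-1874 + d(L, 3)) + 601 = (-1874 + (-33 - 5)) + 601 = (-1874 - 38) + 601 = -1912 + 601 = -1311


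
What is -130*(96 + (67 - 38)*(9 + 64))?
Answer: -287690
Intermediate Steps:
-130*(96 + (67 - 38)*(9 + 64)) = -130*(96 + 29*73) = -130*(96 + 2117) = -130*2213 = -287690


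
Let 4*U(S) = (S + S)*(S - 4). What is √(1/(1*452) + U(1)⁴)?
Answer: √1034741/452 ≈ 2.2505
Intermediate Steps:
U(S) = S*(-4 + S)/2 (U(S) = ((S + S)*(S - 4))/4 = ((2*S)*(-4 + S))/4 = (2*S*(-4 + S))/4 = S*(-4 + S)/2)
√(1/(1*452) + U(1)⁴) = √(1/(1*452) + ((½)*1*(-4 + 1))⁴) = √(1/452 + ((½)*1*(-3))⁴) = √(1/452 + (-3/2)⁴) = √(1/452 + 81/16) = √(9157/1808) = √1034741/452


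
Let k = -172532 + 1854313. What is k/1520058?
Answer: 1681781/1520058 ≈ 1.1064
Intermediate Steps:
k = 1681781
k/1520058 = 1681781/1520058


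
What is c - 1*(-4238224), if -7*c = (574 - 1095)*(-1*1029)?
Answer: 4161637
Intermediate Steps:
c = -76587 (c = -(574 - 1095)*(-1*1029)/7 = -(-521)*(-1029)/7 = -⅐*536109 = -76587)
c - 1*(-4238224) = -76587 - 1*(-4238224) = -76587 + 4238224 = 4161637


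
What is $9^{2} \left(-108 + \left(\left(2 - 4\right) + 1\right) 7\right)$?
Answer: $-9315$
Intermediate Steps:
$9^{2} \left(-108 + \left(\left(2 - 4\right) + 1\right) 7\right) = 81 \left(-108 + \left(\left(2 - 4\right) + 1\right) 7\right) = 81 \left(-108 + \left(-2 + 1\right) 7\right) = 81 \left(-108 - 7\right) = 81 \left(-115\right) = -9315$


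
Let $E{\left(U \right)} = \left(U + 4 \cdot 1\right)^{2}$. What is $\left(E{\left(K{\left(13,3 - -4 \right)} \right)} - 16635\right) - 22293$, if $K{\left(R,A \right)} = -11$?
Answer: $-38879$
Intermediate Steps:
$E{\left(U \right)} = \left(4 + U\right)^{2}$ ($E{\left(U \right)} = \left(U + 4\right)^{2} = \left(4 + U\right)^{2}$)
$\left(E{\left(K{\left(13,3 - -4 \right)} \right)} - 16635\right) - 22293 = \left(\left(4 - 11\right)^{2} - 16635\right) - 22293 = \left(\left(-7\right)^{2} - 16635\right) - 22293 = \left(49 - 16635\right) - 22293 = -16586 - 22293 = -38879$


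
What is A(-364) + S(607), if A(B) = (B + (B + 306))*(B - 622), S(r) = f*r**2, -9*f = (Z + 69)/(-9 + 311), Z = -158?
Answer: 1163730017/2718 ≈ 4.2816e+5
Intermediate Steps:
f = 89/2718 (f = -(-158 + 69)/(9*(-9 + 311)) = -(-89)/(9*302) = -1/9*(-89/302) = 89/2718 ≈ 0.032745)
S(r) = 89*r**2/2718
A(B) = (-622 + B)*(306 + 2*B) (A(B) = (B + (306 + B))*(-622 + B) = (306 + 2*B)*(-622 + B) = (-622 + B)*(306 + 2*B))
A(-364) + S(607) = (-190332 - 938*(-364) + 2*(-364)**2) + (89/2718)*607**2 = (-190332 + 341432 + 2*132496) + (89/2718)*368449 = (-190332 + 341432 + 264992) + 32791961/2718 = 416092 + 32791961/2718 = 1163730017/2718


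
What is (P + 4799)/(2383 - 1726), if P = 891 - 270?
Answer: 5420/657 ≈ 8.2496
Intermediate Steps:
P = 621
(P + 4799)/(2383 - 1726) = (621 + 4799)/(2383 - 1726) = 5420/657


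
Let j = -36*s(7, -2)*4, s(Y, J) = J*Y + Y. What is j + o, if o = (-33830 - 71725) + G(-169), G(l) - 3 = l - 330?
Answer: -105043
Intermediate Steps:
G(l) = -327 + l (G(l) = 3 + (l - 330) = 3 + (-330 + l) = -327 + l)
s(Y, J) = Y + J*Y
o = -106051 (o = (-33830 - 71725) + (-327 - 169) = -105555 - 496 = -106051)
j = 1008 (j = -252*(1 - 2)*4 = -252*(-1)*4 = -36*(-7)*4 = 252*4 = 1008)
j + o = 1008 - 106051 = -105043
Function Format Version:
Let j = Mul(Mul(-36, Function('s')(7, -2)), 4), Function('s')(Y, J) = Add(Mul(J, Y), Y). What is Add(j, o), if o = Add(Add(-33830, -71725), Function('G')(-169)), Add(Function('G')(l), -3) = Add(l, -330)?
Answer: -105043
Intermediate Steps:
Function('G')(l) = Add(-327, l) (Function('G')(l) = Add(3, Add(l, -330)) = Add(3, Add(-330, l)) = Add(-327, l))
Function('s')(Y, J) = Add(Y, Mul(J, Y))
o = -106051 (o = Add(Add(-33830, -71725), Add(-327, -169)) = Add(-105555, -496) = -106051)
j = 1008 (j = Mul(Mul(-36, Mul(7, Add(1, -2))), 4) = Mul(Mul(-36, Mul(7, -1)), 4) = Mul(Mul(-36, -7), 4) = Mul(252, 4) = 1008)
Add(j, o) = Add(1008, -106051) = -105043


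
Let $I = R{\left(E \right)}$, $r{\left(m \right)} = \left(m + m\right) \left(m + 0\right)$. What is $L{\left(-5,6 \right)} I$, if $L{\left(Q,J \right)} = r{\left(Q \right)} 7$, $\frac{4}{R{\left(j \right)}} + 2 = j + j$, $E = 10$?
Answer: $\frac{700}{9} \approx 77.778$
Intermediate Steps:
$r{\left(m \right)} = 2 m^{2}$ ($r{\left(m \right)} = 2 m m = 2 m^{2}$)
$R{\left(j \right)} = \frac{4}{-2 + 2 j}$ ($R{\left(j \right)} = \frac{4}{-2 + \left(j + j\right)} = \frac{4}{-2 + 2 j}$)
$I = \frac{2}{9}$ ($I = \frac{2}{-1 + 10} = \frac{2}{9} \approx 0.22222$)
$L{\left(Q,J \right)} = 14 Q^{2}$ ($L{\left(Q,J \right)} = 2 Q^{2} \cdot 7 = 14 Q^{2}$)
$L{\left(-5,6 \right)} I = 14 \left(-5\right)^{2} \cdot \frac{2}{9} = 14 \cdot 25 \cdot \frac{2}{9} = 350 \cdot \frac{2}{9} = \frac{700}{9}$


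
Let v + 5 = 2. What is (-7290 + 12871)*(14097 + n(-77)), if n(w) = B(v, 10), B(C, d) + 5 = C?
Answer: 78630709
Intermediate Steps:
v = -3 (v = -5 + 2 = -3)
B(C, d) = -5 + C
n(w) = -8 (n(w) = -5 - 3 = -8)
(-7290 + 12871)*(14097 + n(-77)) = (-7290 + 12871)*(14097 - 8) = 5581*14089 = 78630709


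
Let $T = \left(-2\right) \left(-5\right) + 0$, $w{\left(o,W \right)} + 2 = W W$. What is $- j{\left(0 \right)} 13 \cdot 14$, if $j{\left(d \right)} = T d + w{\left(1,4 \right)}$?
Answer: $-2548$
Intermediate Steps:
$w{\left(o,W \right)} = -2 + W^{2}$ ($w{\left(o,W \right)} = -2 + W W = -2 + W^{2}$)
$T = 10$ ($T = 10 + 0 = 10$)
$j{\left(d \right)} = 14 + 10 d$ ($j{\left(d \right)} = 10 d - \left(2 - 4^{2}\right) = 10 d + \left(-2 + 16\right) = 10 d + 14 = 14 + 10 d$)
$- j{\left(0 \right)} 13 \cdot 14 = - (14 + 10 \cdot 0) 13 \cdot 14 = - (14 + 0) 13 \cdot 14 = \left(-1\right) 14 \cdot 13 \cdot 14 = \left(-14\right) 13 \cdot 14 = \left(-182\right) 14 = -2548$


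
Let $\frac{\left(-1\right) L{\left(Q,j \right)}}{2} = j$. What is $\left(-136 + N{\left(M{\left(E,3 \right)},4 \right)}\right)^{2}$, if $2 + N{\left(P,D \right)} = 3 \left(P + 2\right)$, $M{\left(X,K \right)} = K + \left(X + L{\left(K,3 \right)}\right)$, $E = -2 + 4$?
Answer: $18225$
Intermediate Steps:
$L{\left(Q,j \right)} = - 2 j$
$E = 2$
$M{\left(X,K \right)} = -6 + K + X$ ($M{\left(X,K \right)} = K + \left(X - 6\right) = K + \left(-6 + X\right) = -6 + K + X$)
$N{\left(P,D \right)} = 4 + 3 P$ ($N{\left(P,D \right)} = -2 + 3 \left(P + 2\right) = -2 + 3 \left(2 + P\right) = -2 + \left(6 + 3 P\right) = 4 + 3 P$)
$\left(-136 + N{\left(M{\left(E,3 \right)},4 \right)}\right)^{2} = \left(-136 + \left(4 + 3 \left(-6 + 3 + 2\right)\right)\right)^{2} = \left(-136 + \left(4 + 3 \left(-1\right)\right)\right)^{2} = \left(-136 + \left(4 - 3\right)\right)^{2} = \left(-136 + 1\right)^{2} = \left(-135\right)^{2} = 18225$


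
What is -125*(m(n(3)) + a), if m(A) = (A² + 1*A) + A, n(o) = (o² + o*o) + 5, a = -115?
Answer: -57500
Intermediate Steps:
n(o) = 5 + 2*o² (n(o) = (o² + o²) + 5 = 2*o² + 5 = 5 + 2*o²)
m(A) = A² + 2*A (m(A) = (A² + A) + A = (A + A²) + A = A² + 2*A)
-125*(m(n(3)) + a) = -125*((5 + 2*3²)*(2 + (5 + 2*3²)) - 115) = -125*((5 + 2*9)*(2 + (5 + 2*9)) - 115) = -125*((5 + 18)*(2 + (5 + 18)) - 115) = -125*(23*(2 + 23) - 115) = -125*(23*25 - 115) = -125*(575 - 115) = -125*460 = -57500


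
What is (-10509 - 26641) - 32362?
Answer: -69512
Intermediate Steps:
(-10509 - 26641) - 32362 = -37150 - 32362 = -69512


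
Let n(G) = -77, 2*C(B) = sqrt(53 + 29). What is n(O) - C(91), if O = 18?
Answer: -77 - sqrt(82)/2 ≈ -81.528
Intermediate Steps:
C(B) = sqrt(82)/2 (C(B) = sqrt(53 + 29)/2 = sqrt(82)/2)
n(O) - C(91) = -77 - sqrt(82)/2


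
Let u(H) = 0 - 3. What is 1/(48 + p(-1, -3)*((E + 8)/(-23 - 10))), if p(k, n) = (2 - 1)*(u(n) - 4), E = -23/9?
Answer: 297/14599 ≈ 0.020344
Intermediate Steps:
u(H) = -3
E = -23/9 (E = -23*⅑ = -23/9 ≈ -2.5556)
p(k, n) = -7 (p(k, n) = (2 - 1)*(-3 - 4) = 1*(-7) = -7)
1/(48 + p(-1, -3)*((E + 8)/(-23 - 10))) = 1/(48 - 7*(-23/9 + 8)/(-23 - 10)) = 1/(48 - 343/(9*(-33))) = 1/(48 - 343*(-1)/(9*33)) = 1/(48 - 7*(-49/297)) = 1/(48 + 343/297) = 1/(14599/297) = 297/14599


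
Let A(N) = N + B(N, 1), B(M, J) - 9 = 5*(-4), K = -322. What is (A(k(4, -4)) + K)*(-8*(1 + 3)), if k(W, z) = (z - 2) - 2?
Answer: 10912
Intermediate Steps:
B(M, J) = -11 (B(M, J) = 9 + 5*(-4) = 9 - 20 = -11)
k(W, z) = -4 + z (k(W, z) = (-2 + z) - 2 = -4 + z)
A(N) = -11 + N (A(N) = N - 11 = -11 + N)
(A(k(4, -4)) + K)*(-8*(1 + 3)) = ((-11 + (-4 - 4)) - 322)*(-8*(1 + 3)) = ((-11 - 8) - 322)*(-8*4) = (-19 - 322)*(-32) = -341*(-32) = 10912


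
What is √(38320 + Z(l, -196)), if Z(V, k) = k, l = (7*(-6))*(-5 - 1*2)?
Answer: 6*√1059 ≈ 195.25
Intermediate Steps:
l = 294 (l = -42*(-5 - 2) = -42*(-7) = 294)
√(38320 + Z(l, -196)) = √(38320 - 196) = √38124 = 6*√1059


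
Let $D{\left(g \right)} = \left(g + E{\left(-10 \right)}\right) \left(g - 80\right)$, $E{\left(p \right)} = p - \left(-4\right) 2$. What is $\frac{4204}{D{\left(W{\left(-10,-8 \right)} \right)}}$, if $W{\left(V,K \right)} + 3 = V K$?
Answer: $- \frac{4204}{225} \approx -18.684$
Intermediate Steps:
$W{\left(V,K \right)} = -3 + K V$ ($W{\left(V,K \right)} = -3 + V K = -3 + K V$)
$E{\left(p \right)} = 8 + p$ ($E{\left(p \right)} = p - -8 = p + 8 = 8 + p$)
$D{\left(g \right)} = \left(-80 + g\right) \left(-2 + g\right)$ ($D{\left(g \right)} = \left(g + \left(8 - 10\right)\right) \left(g - 80\right) = \left(g - 2\right) \left(-80 + g\right) = \left(-2 + g\right) \left(-80 + g\right) = \left(-80 + g\right) \left(-2 + g\right)$)
$\frac{4204}{D{\left(W{\left(-10,-8 \right)} \right)}} = \frac{4204}{160 + \left(-3 - -80\right)^{2} - 82 \left(-3 - -80\right)} = \frac{4204}{160 + \left(-3 + 80\right)^{2} - 82 \left(-3 + 80\right)} = \frac{4204}{160 + 77^{2} - 6314} = \frac{4204}{160 + 5929 - 6314} = \frac{4204}{-225} = 4204 \left(- \frac{1}{225}\right) = - \frac{4204}{225}$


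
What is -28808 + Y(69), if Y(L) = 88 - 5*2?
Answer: -28730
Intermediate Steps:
Y(L) = 78 (Y(L) = 88 - 10 = 78)
-28808 + Y(69) = -28808 + 78 = -28730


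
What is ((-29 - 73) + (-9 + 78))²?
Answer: 1089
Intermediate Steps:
((-29 - 73) + (-9 + 78))² = (-102 + 69)² = (-33)² = 1089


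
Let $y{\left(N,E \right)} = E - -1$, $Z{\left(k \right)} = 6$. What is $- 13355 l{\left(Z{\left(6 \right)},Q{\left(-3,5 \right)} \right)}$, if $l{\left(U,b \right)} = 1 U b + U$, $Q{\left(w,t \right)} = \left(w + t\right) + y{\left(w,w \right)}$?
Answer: $-80130$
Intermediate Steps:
$y{\left(N,E \right)} = 1 + E$ ($y{\left(N,E \right)} = E + 1 = 1 + E$)
$Q{\left(w,t \right)} = 1 + t + 2 w$ ($Q{\left(w,t \right)} = \left(w + t\right) + \left(1 + w\right) = \left(t + w\right) + \left(1 + w\right) = 1 + t + 2 w$)
$l{\left(U,b \right)} = U + U b$ ($l{\left(U,b \right)} = U b + U = U + U b$)
$- 13355 l{\left(Z{\left(6 \right)},Q{\left(-3,5 \right)} \right)} = - 13355 \cdot 6 \left(1 + \left(1 + 5 + 2 \left(-3\right)\right)\right) = - 13355 \cdot 6 \left(1 + \left(1 + 5 - 6\right)\right) = - 13355 \cdot 6 \left(1 + 0\right) = - 13355 \cdot 6 \cdot 1 = - 13355 \cdot 6 = \left(-1\right) 80130 = -80130$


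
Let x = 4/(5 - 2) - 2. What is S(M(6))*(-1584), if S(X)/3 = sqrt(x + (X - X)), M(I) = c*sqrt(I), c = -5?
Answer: -1584*I*sqrt(6) ≈ -3880.0*I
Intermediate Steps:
M(I) = -5*sqrt(I)
x = -2/3 (x = 4/3 - 2 = -2/3 ≈ -0.66667)
S(X) = I*sqrt(6) (S(X) = 3*sqrt(-2/3 + (X - X)) = 3*sqrt(-2/3 + 0) = 3*sqrt(-2/3) = 3*(I*sqrt(6)/3) = I*sqrt(6))
S(M(6))*(-1584) = (I*sqrt(6))*(-1584) = -1584*I*sqrt(6)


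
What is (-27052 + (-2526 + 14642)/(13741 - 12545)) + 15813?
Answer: -258264/23 ≈ -11229.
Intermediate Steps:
(-27052 + (-2526 + 14642)/(13741 - 12545)) + 15813 = (-27052 + 12116/1196) + 15813 = (-27052 + 12116*(1/1196)) + 15813 = (-27052 + 233/23) + 15813 = -621963/23 + 15813 = -258264/23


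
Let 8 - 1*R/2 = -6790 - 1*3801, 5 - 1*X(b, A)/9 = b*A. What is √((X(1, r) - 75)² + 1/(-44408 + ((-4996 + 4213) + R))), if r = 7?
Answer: 8*√77795598997/23993 ≈ 93.000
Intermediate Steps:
X(b, A) = 45 - 9*A*b (X(b, A) = 45 - 9*b*A = 45 - 9*A*b)
R = 21198 (R = 16 - 2*(-6790 - 1*3801) = 16 - 2*(-6790 - 3801) = 16 - 2*(-10591) = 16 + 21182 = 21198)
√((X(1, r) - 75)² + 1/(-44408 + ((-4996 + 4213) + R))) = √(((45 - 9*7*1) - 75)² + 1/(-44408 + ((-4996 + 4213) + 21198))) = √(((45 - 63) - 75)² + 1/(-44408 + (-783 + 21198))) = √((-18 - 75)² + 1/(-44408 + 20415)) = √((-93)² + 1/(-23993)) = √(8649 - 1/23993) = √(207515456/23993) = 8*√77795598997/23993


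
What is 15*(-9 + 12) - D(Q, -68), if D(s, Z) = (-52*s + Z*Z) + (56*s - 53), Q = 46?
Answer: -4710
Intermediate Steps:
D(s, Z) = -53 + Z² + 4*s (D(s, Z) = (-52*s + Z²) + (-53 + 56*s) = (Z² - 52*s) + (-53 + 56*s) = -53 + Z² + 4*s)
15*(-9 + 12) - D(Q, -68) = 15*(-9 + 12) - (-53 + (-68)² + 4*46) = 15*3 - (-53 + 4624 + 184) = 45 - 1*4755 = 45 - 4755 = -4710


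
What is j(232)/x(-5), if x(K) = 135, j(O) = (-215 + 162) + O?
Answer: 179/135 ≈ 1.3259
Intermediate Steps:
j(O) = -53 + O
j(232)/x(-5) = (-53 + 232)/135 = 179*(1/135) = 179/135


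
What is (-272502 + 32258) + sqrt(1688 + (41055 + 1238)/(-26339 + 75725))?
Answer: -240244 + sqrt(4119081851346)/49386 ≈ -2.4020e+5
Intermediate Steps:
(-272502 + 32258) + sqrt(1688 + (41055 + 1238)/(-26339 + 75725)) = -240244 + sqrt(1688 + 42293/49386) = -240244 + sqrt(83405861/49386) = -240244 + sqrt(4119081851346)/49386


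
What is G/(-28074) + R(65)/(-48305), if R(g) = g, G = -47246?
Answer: 228039322/135611457 ≈ 1.6816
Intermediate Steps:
G/(-28074) + R(65)/(-48305) = -47246/(-28074) + 65/(-48305) = -47246*(-1/28074) + 65*(-1/48305) = 23623/14037 - 13/9661 = 228039322/135611457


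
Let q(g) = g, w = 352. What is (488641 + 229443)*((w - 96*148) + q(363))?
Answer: -9689107412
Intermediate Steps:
(488641 + 229443)*((w - 96*148) + q(363)) = (488641 + 229443)*((352 - 96*148) + 363) = 718084*((352 - 14208) + 363) = 718084*(-13856 + 363) = 718084*(-13493) = -9689107412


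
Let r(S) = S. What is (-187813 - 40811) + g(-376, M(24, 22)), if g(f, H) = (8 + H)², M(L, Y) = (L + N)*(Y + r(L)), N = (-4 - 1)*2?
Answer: 196480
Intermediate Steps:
N = -10 (N = -5*2 = -10)
M(L, Y) = (-10 + L)*(L + Y) (M(L, Y) = (L - 10)*(Y + L) = (-10 + L)*(L + Y))
(-187813 - 40811) + g(-376, M(24, 22)) = (-187813 - 40811) + (8 + (24² - 10*24 - 10*22 + 24*22))² = -228624 + (8 + (576 - 240 - 220 + 528))² = -228624 + (8 + 644)² = -228624 + 652² = -228624 + 425104 = 196480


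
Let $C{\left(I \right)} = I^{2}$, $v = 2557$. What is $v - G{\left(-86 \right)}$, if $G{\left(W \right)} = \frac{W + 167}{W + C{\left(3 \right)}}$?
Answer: $\frac{196970}{77} \approx 2558.1$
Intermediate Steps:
$G{\left(W \right)} = \frac{167 + W}{9 + W}$ ($G{\left(W \right)} = \frac{W + 167}{W + 3^{2}} = \frac{167 + W}{W + 9} = \frac{167 + W}{9 + W}$)
$v - G{\left(-86 \right)} = 2557 - \frac{167 - 86}{9 - 86} = 2557 - \frac{1}{-77} \cdot 81 = 2557 - \left(- \frac{1}{77}\right) 81 = 2557 - - \frac{81}{77} = 2557 + \frac{81}{77} = \frac{196970}{77}$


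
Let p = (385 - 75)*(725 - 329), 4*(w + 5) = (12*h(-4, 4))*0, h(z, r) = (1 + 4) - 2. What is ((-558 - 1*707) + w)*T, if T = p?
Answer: -155905200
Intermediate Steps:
h(z, r) = 3 (h(z, r) = 5 - 2 = 3)
w = -5 (w = -5 + ((12*3)*0)/4 = -5 + (36*0)/4 = -5 + (¼)*0 = -5 + 0 = -5)
p = 122760 (p = 310*396 = 122760)
T = 122760
((-558 - 1*707) + w)*T = ((-558 - 1*707) - 5)*122760 = ((-558 - 707) - 5)*122760 = (-1265 - 5)*122760 = -1270*122760 = -155905200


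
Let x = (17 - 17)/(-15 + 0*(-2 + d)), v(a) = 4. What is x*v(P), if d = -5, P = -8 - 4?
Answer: 0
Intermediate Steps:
P = -12
x = 0 (x = (17 - 17)/(-15 + 0*(-2 - 5)) = 0/(-15 + 0*(-7)) = 0/(-15 + 0) = 0/(-15) = 0*(-1/15) = 0)
x*v(P) = 0*4 = 0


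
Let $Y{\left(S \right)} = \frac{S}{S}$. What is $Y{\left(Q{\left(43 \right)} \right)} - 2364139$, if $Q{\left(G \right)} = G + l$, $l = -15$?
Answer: $-2364138$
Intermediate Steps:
$Q{\left(G \right)} = -15 + G$ ($Q{\left(G \right)} = G - 15 = -15 + G$)
$Y{\left(S \right)} = 1$
$Y{\left(Q{\left(43 \right)} \right)} - 2364139 = 1 - 2364139 = -2364138$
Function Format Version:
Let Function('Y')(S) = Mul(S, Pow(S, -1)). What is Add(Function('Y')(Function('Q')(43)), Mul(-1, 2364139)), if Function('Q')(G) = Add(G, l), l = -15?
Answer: -2364138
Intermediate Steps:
Function('Q')(G) = Add(-15, G) (Function('Q')(G) = Add(G, -15) = Add(-15, G))
Function('Y')(S) = 1
Add(Function('Y')(Function('Q')(43)), Mul(-1, 2364139)) = Add(1, Mul(-1, 2364139)) = Add(1, -2364139) = -2364138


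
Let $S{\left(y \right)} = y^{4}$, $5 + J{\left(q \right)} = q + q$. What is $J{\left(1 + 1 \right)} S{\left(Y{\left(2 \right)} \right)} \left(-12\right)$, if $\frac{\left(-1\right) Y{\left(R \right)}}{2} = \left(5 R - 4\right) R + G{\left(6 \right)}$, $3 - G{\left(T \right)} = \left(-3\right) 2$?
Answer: $37340352$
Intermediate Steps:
$G{\left(T \right)} = 9$ ($G{\left(T \right)} = 3 - \left(-3\right) 2 = 3 - -6 = 3 + 6 = 9$)
$J{\left(q \right)} = -5 + 2 q$ ($J{\left(q \right)} = -5 + \left(q + q\right) = -5 + 2 q$)
$Y{\left(R \right)} = -18 - 2 R \left(-4 + 5 R\right)$ ($Y{\left(R \right)} = - 2 \left(\left(5 R - 4\right) R + 9\right) = - 2 \left(\left(-4 + 5 R\right) R + 9\right) = - 2 \left(R \left(-4 + 5 R\right) + 9\right) = - 2 \left(9 + R \left(-4 + 5 R\right)\right) = -18 - 2 R \left(-4 + 5 R\right)$)
$J{\left(1 + 1 \right)} S{\left(Y{\left(2 \right)} \right)} \left(-12\right) = \left(-5 + 2 \left(1 + 1\right)\right) \left(-18 - 10 \cdot 2^{2} + 8 \cdot 2\right)^{4} \left(-12\right) = \left(-5 + 2 \cdot 2\right) \left(-18 - 40 + 16\right)^{4} \left(-12\right) = \left(-5 + 4\right) \left(-18 - 40 + 16\right)^{4} \left(-12\right) = - \left(-42\right)^{4} \left(-12\right) = \left(-1\right) 3111696 \left(-12\right) = \left(-3111696\right) \left(-12\right) = 37340352$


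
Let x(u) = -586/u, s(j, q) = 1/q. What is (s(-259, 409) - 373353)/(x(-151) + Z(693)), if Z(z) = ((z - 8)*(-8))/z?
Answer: 7989565044384/86172619 ≈ 92716.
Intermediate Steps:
Z(z) = (64 - 8*z)/z (Z(z) = ((-8 + z)*(-8))/z = (64 - 8*z)/z)
(s(-259, 409) - 373353)/(x(-151) + Z(693)) = (1/409 - 373353)/(-586/(-151) + (-8 + 64/693)) = (1/409 - 373353)/(-586*(-1/151) + (-8 + 64*(1/693))) = -152701376/(409*(586/151 + (-8 + 64/693))) = -152701376/(409*(586/151 - 5480/693)) = -152701376/(409*(-421382/104643)) = -152701376/409*(-104643/421382) = 7989565044384/86172619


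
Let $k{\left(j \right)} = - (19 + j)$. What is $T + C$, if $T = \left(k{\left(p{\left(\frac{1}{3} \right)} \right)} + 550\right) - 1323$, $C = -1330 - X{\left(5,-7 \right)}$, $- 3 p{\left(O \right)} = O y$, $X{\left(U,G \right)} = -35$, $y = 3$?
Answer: $- \frac{6260}{3} \approx -2086.7$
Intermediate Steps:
$p{\left(O \right)} = - O$ ($p{\left(O \right)} = - \frac{O 3}{3} = - \frac{3 O}{3} = - O$)
$C = -1295$ ($C = -1330 - -35 = -1330 + 35 = -1295$)
$k{\left(j \right)} = -19 - j$
$T = - \frac{2375}{3}$ ($T = \left(\left(-19 - - \frac{1}{3}\right) + 550\right) - 1323 = \left(\left(-19 + \frac{1}{3}\right) + 550\right) - 1323 = \left(- \frac{56}{3} + 550\right) - 1323 = \frac{1594}{3} - 1323 = - \frac{2375}{3} \approx -791.67$)
$T + C = - \frac{2375}{3} - 1295 = - \frac{6260}{3}$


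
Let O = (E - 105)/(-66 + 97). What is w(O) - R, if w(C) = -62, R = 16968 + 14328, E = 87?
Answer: -31358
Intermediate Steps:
R = 31296
O = -18/31 (O = (87 - 105)/(-66 + 97) = -18/31 ≈ -0.58065)
w(O) - R = -62 - 1*31296 = -62 - 31296 = -31358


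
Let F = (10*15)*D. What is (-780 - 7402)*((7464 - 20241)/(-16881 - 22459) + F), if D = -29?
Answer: 700036468293/19670 ≈ 3.5589e+7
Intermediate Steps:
F = -4350 (F = (10*15)*(-29) = 150*(-29) = -4350)
(-780 - 7402)*((7464 - 20241)/(-16881 - 22459) + F) = (-780 - 7402)*((7464 - 20241)/(-16881 - 22459) - 4350) = -8182*(-12777/(-39340) - 4350) = -8182*(-12777*(-1/39340) - 4350) = -8182*(12777/39340 - 4350) = -8182*(-171116223/39340) = 700036468293/19670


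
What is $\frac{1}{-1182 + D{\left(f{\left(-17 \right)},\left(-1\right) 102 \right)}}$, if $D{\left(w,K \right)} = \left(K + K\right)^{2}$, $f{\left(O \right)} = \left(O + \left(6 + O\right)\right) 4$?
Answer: $\frac{1}{40434} \approx 2.4732 \cdot 10^{-5}$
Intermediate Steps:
$f{\left(O \right)} = 24 + 8 O$ ($f{\left(O \right)} = \left(6 + 2 O\right) 4 = 24 + 8 O$)
$D{\left(w,K \right)} = 4 K^{2}$ ($D{\left(w,K \right)} = \left(2 K\right)^{2} = 4 K^{2}$)
$\frac{1}{-1182 + D{\left(f{\left(-17 \right)},\left(-1\right) 102 \right)}} = \frac{1}{-1182 + 4 \left(\left(-1\right) 102\right)^{2}} = \frac{1}{-1182 + 4 \left(-102\right)^{2}} = \frac{1}{-1182 + 4 \cdot 10404} = \frac{1}{-1182 + 41616} = \frac{1}{40434}$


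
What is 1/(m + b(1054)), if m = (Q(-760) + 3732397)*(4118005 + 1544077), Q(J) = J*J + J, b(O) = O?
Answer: 1/24399253252488 ≈ 4.0985e-14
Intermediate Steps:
Q(J) = J + J² (Q(J) = J² + J = J + J²)
m = 24399253251434 (m = (-760*(1 - 760) + 3732397)*(4118005 + 1544077) = (-760*(-759) + 3732397)*5662082 = (576840 + 3732397)*5662082 = 4309237*5662082 = 24399253251434)
1/(m + b(1054)) = 1/(24399253251434 + 1054) = 1/24399253252488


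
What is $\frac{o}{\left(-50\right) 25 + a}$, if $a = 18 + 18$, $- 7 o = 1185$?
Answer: $\frac{1185}{8498} \approx 0.13944$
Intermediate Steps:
$o = - \frac{1185}{7}$ ($o = \left(- \frac{1}{7}\right) 1185 = - \frac{1185}{7} \approx -169.29$)
$a = 36$
$\frac{o}{\left(-50\right) 25 + a} = - \frac{1185}{7 \left(\left(-50\right) 25 + 36\right)} = - \frac{1185}{7 \left(-1250 + 36\right)} = - \frac{1185}{7 \left(-1214\right)} = \left(- \frac{1185}{7}\right) \left(- \frac{1}{1214}\right) = \frac{1185}{8498}$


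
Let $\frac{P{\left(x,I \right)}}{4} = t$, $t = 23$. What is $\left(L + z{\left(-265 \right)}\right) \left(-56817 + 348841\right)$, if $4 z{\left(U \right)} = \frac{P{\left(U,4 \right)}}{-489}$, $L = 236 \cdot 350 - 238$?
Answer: $\frac{11761265139880}{489} \approx 2.4052 \cdot 10^{10}$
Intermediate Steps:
$P{\left(x,I \right)} = 92$ ($P{\left(x,I \right)} = 4 \cdot 23 = 92$)
$L = 82362$ ($L = 82600 - 238 = 82362$)
$z{\left(U \right)} = - \frac{23}{489}$ ($z{\left(U \right)} = \frac{92 \frac{1}{-489}}{4} = \frac{92 \left(- \frac{1}{489}\right)}{4} = \frac{1}{4} \left(- \frac{92}{489}\right) = - \frac{23}{489}$)
$\left(L + z{\left(-265 \right)}\right) \left(-56817 + 348841\right) = \left(82362 - \frac{23}{489}\right) \left(-56817 + 348841\right) = \frac{40274995}{489} \cdot 292024 = \frac{11761265139880}{489}$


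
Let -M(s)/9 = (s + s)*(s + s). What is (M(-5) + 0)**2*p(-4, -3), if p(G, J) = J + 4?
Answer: 810000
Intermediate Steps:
p(G, J) = 4 + J
M(s) = -36*s**2 (M(s) = -9*(s + s)*(s + s) = -9*2*s*2*s = -36*s**2)
(M(-5) + 0)**2*p(-4, -3) = (-36*(-5)**2 + 0)**2*(4 - 3) = (-36*25 + 0)**2*1 = (-900 + 0)**2*1 = (-900)**2*1 = 810000*1 = 810000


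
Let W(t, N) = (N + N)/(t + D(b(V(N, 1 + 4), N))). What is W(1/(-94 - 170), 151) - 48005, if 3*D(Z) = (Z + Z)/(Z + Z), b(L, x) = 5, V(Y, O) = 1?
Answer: -1365569/29 ≈ -47089.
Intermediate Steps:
D(Z) = 1/3 (D(Z) = ((Z + Z)/(Z + Z))/3 = ((2*Z)/((2*Z)))/3 = ((2*Z)*(1/(2*Z)))/3 = (1/3)*1 = 1/3)
W(t, N) = 2*N/(1/3 + t) (W(t, N) = (N + N)/(t + 1/3) = (2*N)/(1/3 + t) = 2*N/(1/3 + t))
W(1/(-94 - 170), 151) - 48005 = 6*151/(1 + 3/(-94 - 170)) - 48005 = 6*151/(1 + 3/(-264)) - 48005 = 6*151/(1 + 3*(-1/264)) - 48005 = 6*151/(1 - 1/88) - 48005 = 6*151/(87/88) - 48005 = 6*151*(88/87) - 48005 = 26576/29 - 48005 = -1365569/29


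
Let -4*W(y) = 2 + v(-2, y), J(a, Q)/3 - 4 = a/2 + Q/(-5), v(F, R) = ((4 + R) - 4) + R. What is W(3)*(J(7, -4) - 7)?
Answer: -179/5 ≈ -35.800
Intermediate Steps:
v(F, R) = 2*R (v(F, R) = R + R = 2*R)
J(a, Q) = 12 - 3*Q/5 + 3*a/2 (J(a, Q) = 12 + 3*(a/2 + Q/(-5)) = 12 + 3*(a*(½) + Q*(-⅕)) = 12 + 3*(a/2 - Q/5) = 12 + (-3*Q/5 + 3*a/2) = 12 - 3*Q/5 + 3*a/2)
W(y) = -½ - y/2 (W(y) = -(2 + 2*y)/4 = -½ - y/2)
W(3)*(J(7, -4) - 7) = (-½ - ½*3)*((12 - ⅗*(-4) + (3/2)*7) - 7) = (-½ - 3/2)*((12 + 12/5 + 21/2) - 7) = -2*(249/10 - 7) = -2*179/10 = -179/5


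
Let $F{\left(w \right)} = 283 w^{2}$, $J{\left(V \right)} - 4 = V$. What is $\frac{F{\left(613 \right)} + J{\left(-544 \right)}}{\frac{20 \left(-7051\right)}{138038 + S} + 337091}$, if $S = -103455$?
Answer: $\frac{3677628394721}{11657477033} \approx 315.47$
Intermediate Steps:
$J{\left(V \right)} = 4 + V$
$\frac{F{\left(613 \right)} + J{\left(-544 \right)}}{\frac{20 \left(-7051\right)}{138038 + S} + 337091} = \frac{283 \cdot 613^{2} + \left(4 - 544\right)}{\frac{20 \left(-7051\right)}{138038 - 103455} + 337091} = \frac{283 \cdot 375769 - 540}{- \frac{141020}{34583} + 337091} = \frac{106342627 - 540}{\left(-141020\right) \frac{1}{34583} + 337091} = \frac{106342087}{- \frac{141020}{34583} + 337091} = \frac{106342087}{\frac{11657477033}{34583}} = 106342087 \cdot \frac{34583}{11657477033} = \frac{3677628394721}{11657477033}$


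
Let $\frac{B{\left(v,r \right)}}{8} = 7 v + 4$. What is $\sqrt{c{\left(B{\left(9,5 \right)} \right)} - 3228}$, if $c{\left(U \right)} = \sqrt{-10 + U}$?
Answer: $\sqrt{-3228 + \sqrt{526}} \approx 56.613 i$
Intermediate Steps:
$B{\left(v,r \right)} = 32 + 56 v$ ($B{\left(v,r \right)} = 8 \left(7 v + 4\right) = 8 \left(4 + 7 v\right) = 32 + 56 v$)
$\sqrt{c{\left(B{\left(9,5 \right)} \right)} - 3228} = \sqrt{\sqrt{-10 + \left(32 + 56 \cdot 9\right)} - 3228} = \sqrt{\sqrt{-10 + \left(32 + 504\right)} - 3228} = \sqrt{\sqrt{-10 + 536} - 3228} = \sqrt{\sqrt{526} - 3228} = \sqrt{-3228 + \sqrt{526}}$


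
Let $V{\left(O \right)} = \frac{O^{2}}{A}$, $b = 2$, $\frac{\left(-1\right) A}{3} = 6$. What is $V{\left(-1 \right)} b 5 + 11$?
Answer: $\frac{94}{9} \approx 10.444$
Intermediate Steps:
$A = -18$ ($A = \left(-3\right) 6 = -18$)
$V{\left(O \right)} = - \frac{O^{2}}{18}$ ($V{\left(O \right)} = \frac{O^{2}}{-18} = O^{2} \left(- \frac{1}{18}\right) = - \frac{O^{2}}{18}$)
$V{\left(-1 \right)} b 5 + 11 = - \frac{\left(-1\right)^{2}}{18} \cdot 2 \cdot 5 + 11 = \left(- \frac{1}{18}\right) 1 \cdot 10 + 11 = \left(- \frac{1}{18}\right) 10 + 11 = - \frac{5}{9} + 11 = \frac{94}{9}$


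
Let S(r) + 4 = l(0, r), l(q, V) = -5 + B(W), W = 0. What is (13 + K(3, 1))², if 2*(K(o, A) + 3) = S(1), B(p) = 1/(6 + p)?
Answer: 4489/144 ≈ 31.174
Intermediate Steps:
l(q, V) = -29/6 (l(q, V) = -5 + 1/(6 + 0) = -5 + 1/6 = -5 + ⅙ = -29/6)
S(r) = -53/6 (S(r) = -4 - 29/6 = -53/6)
K(o, A) = -89/12 (K(o, A) = -3 + (½)*(-53/6) = -3 - 53/12 = -89/12)
(13 + K(3, 1))² = (13 - 89/12)² = (67/12)² = 4489/144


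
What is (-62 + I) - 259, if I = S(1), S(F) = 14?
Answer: -307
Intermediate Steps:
I = 14
(-62 + I) - 259 = (-62 + 14) - 259 = -48 - 259 = -307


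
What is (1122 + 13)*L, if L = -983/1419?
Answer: -1115705/1419 ≈ -786.26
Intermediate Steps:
L = -983/1419 (L = -983*1/1419 = -983/1419 ≈ -0.69274)
(1122 + 13)*L = (1122 + 13)*(-983/1419) = 1135*(-983/1419) = -1115705/1419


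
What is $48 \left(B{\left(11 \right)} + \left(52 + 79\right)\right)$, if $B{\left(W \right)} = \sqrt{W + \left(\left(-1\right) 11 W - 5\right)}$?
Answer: $6288 + 48 i \sqrt{115} \approx 6288.0 + 514.74 i$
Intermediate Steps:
$B{\left(W \right)} = \sqrt{-5 - 10 W}$ ($B{\left(W \right)} = \sqrt{W - \left(5 + 11 W\right)} = \sqrt{-5 - 10 W}$)
$48 \left(B{\left(11 \right)} + \left(52 + 79\right)\right) = 48 \left(\sqrt{-5 - 110} + \left(52 + 79\right)\right) = 48 \left(\sqrt{-5 - 110} + 131\right) = 48 \left(\sqrt{-115} + 131\right) = 48 \left(i \sqrt{115} + 131\right) = 48 \left(131 + i \sqrt{115}\right) = 6288 + 48 i \sqrt{115}$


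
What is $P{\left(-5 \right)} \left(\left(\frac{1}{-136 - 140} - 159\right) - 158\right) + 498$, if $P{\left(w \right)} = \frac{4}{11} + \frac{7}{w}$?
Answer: $\frac{4182247}{5060} \approx 826.53$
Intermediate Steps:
$P{\left(w \right)} = \frac{4}{11} + \frac{7}{w}$ ($P{\left(w \right)} = 4 \cdot \frac{1}{11} + \frac{7}{w} = \frac{4}{11} + \frac{7}{w}$)
$P{\left(-5 \right)} \left(\left(\frac{1}{-136 - 140} - 159\right) - 158\right) + 498 = \left(\frac{4}{11} + \frac{7}{-5}\right) \left(\left(\frac{1}{-136 - 140} - 159\right) - 158\right) + 498 = \left(\frac{4}{11} + 7 \left(- \frac{1}{5}\right)\right) \left(\left(\frac{1}{-276} - 159\right) - 158\right) + 498 = \left(\frac{4}{11} - \frac{7}{5}\right) \left(\left(- \frac{1}{276} - 159\right) - 158\right) + 498 = - \frac{57 \left(- \frac{43885}{276} - 158\right)}{55} + 498 = \left(- \frac{57}{55}\right) \left(- \frac{87493}{276}\right) + 498 = \frac{1662367}{5060} + 498 = \frac{4182247}{5060}$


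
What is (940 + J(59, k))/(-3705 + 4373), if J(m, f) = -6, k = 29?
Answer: 467/334 ≈ 1.3982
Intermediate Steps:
(940 + J(59, k))/(-3705 + 4373) = (940 - 6)/(-3705 + 4373) = 934/668 = 934*(1/668) = 467/334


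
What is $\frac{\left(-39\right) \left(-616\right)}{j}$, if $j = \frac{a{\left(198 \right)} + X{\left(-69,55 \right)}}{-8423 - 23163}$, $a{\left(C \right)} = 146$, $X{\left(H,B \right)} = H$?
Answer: $-9854832$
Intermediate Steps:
$j = - \frac{77}{31586}$ ($j = \frac{146 - 69}{-8423 - 23163} = \frac{77}{-31586} = 77 \left(- \frac{1}{31586}\right) = - \frac{77}{31586} \approx -0.0024378$)
$\frac{\left(-39\right) \left(-616\right)}{j} = \frac{\left(-39\right) \left(-616\right)}{- \frac{77}{31586}} = 24024 \left(- \frac{31586}{77}\right) = -9854832$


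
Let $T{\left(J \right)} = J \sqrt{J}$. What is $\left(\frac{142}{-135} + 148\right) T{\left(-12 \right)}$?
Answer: $- \frac{158704 i \sqrt{3}}{45} \approx - 6108.5 i$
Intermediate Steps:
$T{\left(J \right)} = J^{\frac{3}{2}}$
$\left(\frac{142}{-135} + 148\right) T{\left(-12 \right)} = \left(\frac{142}{-135} + 148\right) \left(-12\right)^{\frac{3}{2}} = \left(142 \left(- \frac{1}{135}\right) + 148\right) \left(- 24 i \sqrt{3}\right) = \left(- \frac{142}{135} + 148\right) \left(- 24 i \sqrt{3}\right) = \frac{19838 \left(- 24 i \sqrt{3}\right)}{135} = - \frac{158704 i \sqrt{3}}{45}$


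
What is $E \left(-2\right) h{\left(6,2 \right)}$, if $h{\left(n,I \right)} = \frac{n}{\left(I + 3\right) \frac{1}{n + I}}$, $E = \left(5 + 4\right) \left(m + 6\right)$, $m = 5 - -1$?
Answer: $- \frac{10368}{5} \approx -2073.6$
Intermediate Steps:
$m = 6$ ($m = 5 + 1 = 6$)
$E = 108$ ($E = \left(5 + 4\right) \left(6 + 6\right) = 9 \cdot 12 = 108$)
$h{\left(n,I \right)} = \frac{n \left(I + n\right)}{3 + I}$ ($h{\left(n,I \right)} = \frac{n}{\left(3 + I\right) \frac{1}{I + n}} = \frac{n}{\frac{1}{I + n} \left(3 + I\right)} = n \frac{I + n}{3 + I} = \frac{n \left(I + n\right)}{3 + I}$)
$E \left(-2\right) h{\left(6,2 \right)} = 108 \left(-2\right) \frac{6 \left(2 + 6\right)}{3 + 2} = - 216 \cdot 6 \cdot \frac{1}{5} \cdot 8 = \left(-216\right) \frac{48}{5} = - \frac{10368}{5}$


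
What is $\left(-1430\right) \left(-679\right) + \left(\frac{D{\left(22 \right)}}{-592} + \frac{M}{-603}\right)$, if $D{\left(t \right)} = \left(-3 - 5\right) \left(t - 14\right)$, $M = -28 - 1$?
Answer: $\frac{21663315155}{22311} \approx 9.7097 \cdot 10^{5}$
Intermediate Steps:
$M = -29$
$D{\left(t \right)} = 112 - 8 t$ ($D{\left(t \right)} = - 8 \left(-14 + t\right) = 112 - 8 t$)
$\left(-1430\right) \left(-679\right) + \left(\frac{D{\left(22 \right)}}{-592} + \frac{M}{-603}\right) = \left(-1430\right) \left(-679\right) - \left(- \frac{29}{603} - \frac{112 - 176}{-592}\right) = 970970 - \left(- \frac{29}{603} - \left(112 - 176\right) \left(- \frac{1}{592}\right)\right) = 970970 + \left(\left(-64\right) \left(- \frac{1}{592}\right) + \frac{29}{603}\right) = 970970 + \left(\frac{4}{37} + \frac{29}{603}\right) = 970970 + \frac{3485}{22311} = \frac{21663315155}{22311}$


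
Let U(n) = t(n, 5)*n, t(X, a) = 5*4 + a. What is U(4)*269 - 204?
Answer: 26696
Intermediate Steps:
t(X, a) = 20 + a
U(n) = 25*n (U(n) = (20 + 5)*n = 25*n)
U(4)*269 - 204 = (25*4)*269 - 204 = 100*269 - 204 = 26900 - 204 = 26696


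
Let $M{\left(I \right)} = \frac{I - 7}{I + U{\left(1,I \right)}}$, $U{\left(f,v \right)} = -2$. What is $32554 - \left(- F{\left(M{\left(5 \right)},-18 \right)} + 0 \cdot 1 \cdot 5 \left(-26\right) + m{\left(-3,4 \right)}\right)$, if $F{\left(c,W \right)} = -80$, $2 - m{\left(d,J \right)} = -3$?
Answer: $32469$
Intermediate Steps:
$m{\left(d,J \right)} = 5$ ($m{\left(d,J \right)} = 2 - -3 = 2 + 3 = 5$)
$M{\left(I \right)} = \frac{-7 + I}{-2 + I}$ ($M{\left(I \right)} = \frac{I - 7}{I - 2} = \frac{-7 + I}{-2 + I}$)
$32554 - \left(- F{\left(M{\left(5 \right)},-18 \right)} + 0 \cdot 1 \cdot 5 \left(-26\right) + m{\left(-3,4 \right)}\right) = 32554 - \left(85 + 0 \cdot 1 \cdot 5 \left(-26\right)\right) = 32554 - \left(85 + 0 \cdot 5 \left(-26\right)\right) = 32554 - 85 = 32469$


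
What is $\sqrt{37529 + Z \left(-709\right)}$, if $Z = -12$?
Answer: $\sqrt{46037} \approx 214.56$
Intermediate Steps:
$\sqrt{37529 + Z \left(-709\right)} = \sqrt{37529 - -8508} = \sqrt{37529 + 8508} = \sqrt{46037}$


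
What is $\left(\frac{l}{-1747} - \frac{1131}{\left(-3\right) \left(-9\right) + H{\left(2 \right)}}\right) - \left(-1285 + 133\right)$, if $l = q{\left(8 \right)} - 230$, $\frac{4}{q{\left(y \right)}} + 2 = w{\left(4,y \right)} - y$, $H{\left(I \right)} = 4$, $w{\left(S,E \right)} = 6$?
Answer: $\frac{60420168}{54157} \approx 1115.6$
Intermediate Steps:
$q{\left(y \right)} = \frac{4}{4 - y}$ ($q{\left(y \right)} = \frac{4}{-2 - \left(-6 + y\right)} = \frac{4}{4 - y}$)
$l = -231$ ($l = - \frac{4}{-4 + 8} - 230 = - \frac{4}{4} - 230 = \left(-4\right) \frac{1}{4} - 230 = -1 - 230 = -231$)
$\left(\frac{l}{-1747} - \frac{1131}{\left(-3\right) \left(-9\right) + H{\left(2 \right)}}\right) - \left(-1285 + 133\right) = \left(- \frac{231}{-1747} - \frac{1131}{\left(-3\right) \left(-9\right) + 4}\right) - \left(-1285 + 133\right) = \left(\left(-231\right) \left(- \frac{1}{1747}\right) - \frac{1131}{27 + 4}\right) - -1152 = \left(\frac{231}{1747} - \frac{1131}{31}\right) + 1152 = - \frac{1968696}{54157} + 1152 = \frac{60420168}{54157}$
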